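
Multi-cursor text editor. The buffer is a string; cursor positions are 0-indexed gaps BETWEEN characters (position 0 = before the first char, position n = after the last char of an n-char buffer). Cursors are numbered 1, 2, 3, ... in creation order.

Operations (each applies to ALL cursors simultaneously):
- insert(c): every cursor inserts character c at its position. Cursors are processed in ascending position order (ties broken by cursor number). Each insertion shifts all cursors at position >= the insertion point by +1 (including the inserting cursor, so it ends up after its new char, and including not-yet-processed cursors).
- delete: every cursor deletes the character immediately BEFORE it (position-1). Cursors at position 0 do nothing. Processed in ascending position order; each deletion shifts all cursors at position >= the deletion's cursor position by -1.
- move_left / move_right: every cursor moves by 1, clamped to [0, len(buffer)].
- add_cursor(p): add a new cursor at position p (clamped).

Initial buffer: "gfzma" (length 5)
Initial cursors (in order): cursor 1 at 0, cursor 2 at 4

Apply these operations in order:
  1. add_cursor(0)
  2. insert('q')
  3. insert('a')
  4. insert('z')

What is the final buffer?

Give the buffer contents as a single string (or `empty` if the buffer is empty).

Answer: qqaazzgfzmqaza

Derivation:
After op 1 (add_cursor(0)): buffer="gfzma" (len 5), cursors c1@0 c3@0 c2@4, authorship .....
After op 2 (insert('q')): buffer="qqgfzmqa" (len 8), cursors c1@2 c3@2 c2@7, authorship 13....2.
After op 3 (insert('a')): buffer="qqaagfzmqaa" (len 11), cursors c1@4 c3@4 c2@10, authorship 1313....22.
After op 4 (insert('z')): buffer="qqaazzgfzmqaza" (len 14), cursors c1@6 c3@6 c2@13, authorship 131313....222.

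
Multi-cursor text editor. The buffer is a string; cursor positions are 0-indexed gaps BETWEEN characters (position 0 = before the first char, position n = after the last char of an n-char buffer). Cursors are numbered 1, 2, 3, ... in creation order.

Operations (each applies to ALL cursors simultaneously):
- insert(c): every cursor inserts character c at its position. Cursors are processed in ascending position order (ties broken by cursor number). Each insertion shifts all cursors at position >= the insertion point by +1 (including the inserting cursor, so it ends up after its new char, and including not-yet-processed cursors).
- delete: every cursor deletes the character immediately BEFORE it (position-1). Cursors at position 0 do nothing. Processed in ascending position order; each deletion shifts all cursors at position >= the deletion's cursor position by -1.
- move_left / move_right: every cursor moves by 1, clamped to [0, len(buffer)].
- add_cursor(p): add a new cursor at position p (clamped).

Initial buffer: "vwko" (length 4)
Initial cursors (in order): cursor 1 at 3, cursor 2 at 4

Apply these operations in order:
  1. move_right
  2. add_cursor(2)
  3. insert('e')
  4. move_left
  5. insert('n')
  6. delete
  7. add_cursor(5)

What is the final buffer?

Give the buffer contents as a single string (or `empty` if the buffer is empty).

Answer: vwekoee

Derivation:
After op 1 (move_right): buffer="vwko" (len 4), cursors c1@4 c2@4, authorship ....
After op 2 (add_cursor(2)): buffer="vwko" (len 4), cursors c3@2 c1@4 c2@4, authorship ....
After op 3 (insert('e')): buffer="vwekoee" (len 7), cursors c3@3 c1@7 c2@7, authorship ..3..12
After op 4 (move_left): buffer="vwekoee" (len 7), cursors c3@2 c1@6 c2@6, authorship ..3..12
After op 5 (insert('n')): buffer="vwnekoenne" (len 10), cursors c3@3 c1@9 c2@9, authorship ..33..1122
After op 6 (delete): buffer="vwekoee" (len 7), cursors c3@2 c1@6 c2@6, authorship ..3..12
After op 7 (add_cursor(5)): buffer="vwekoee" (len 7), cursors c3@2 c4@5 c1@6 c2@6, authorship ..3..12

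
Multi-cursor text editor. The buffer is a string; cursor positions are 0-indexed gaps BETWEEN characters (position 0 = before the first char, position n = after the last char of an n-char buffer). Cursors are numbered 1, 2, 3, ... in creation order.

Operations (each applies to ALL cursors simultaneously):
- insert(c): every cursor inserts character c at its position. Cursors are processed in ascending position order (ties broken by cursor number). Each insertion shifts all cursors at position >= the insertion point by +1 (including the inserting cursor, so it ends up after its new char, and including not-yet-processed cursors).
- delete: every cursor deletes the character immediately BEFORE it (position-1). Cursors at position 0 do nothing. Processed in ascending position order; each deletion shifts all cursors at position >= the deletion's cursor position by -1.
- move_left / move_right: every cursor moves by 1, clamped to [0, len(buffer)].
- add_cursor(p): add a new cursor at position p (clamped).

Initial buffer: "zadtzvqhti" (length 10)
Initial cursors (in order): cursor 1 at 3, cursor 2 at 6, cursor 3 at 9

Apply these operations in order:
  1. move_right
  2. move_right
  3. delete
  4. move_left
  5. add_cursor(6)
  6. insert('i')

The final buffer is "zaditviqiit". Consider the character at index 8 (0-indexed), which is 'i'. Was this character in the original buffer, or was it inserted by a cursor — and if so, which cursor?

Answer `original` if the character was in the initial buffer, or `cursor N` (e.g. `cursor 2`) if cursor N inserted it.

After op 1 (move_right): buffer="zadtzvqhti" (len 10), cursors c1@4 c2@7 c3@10, authorship ..........
After op 2 (move_right): buffer="zadtzvqhti" (len 10), cursors c1@5 c2@8 c3@10, authorship ..........
After op 3 (delete): buffer="zadtvqt" (len 7), cursors c1@4 c2@6 c3@7, authorship .......
After op 4 (move_left): buffer="zadtvqt" (len 7), cursors c1@3 c2@5 c3@6, authorship .......
After op 5 (add_cursor(6)): buffer="zadtvqt" (len 7), cursors c1@3 c2@5 c3@6 c4@6, authorship .......
After op 6 (insert('i')): buffer="zaditviqiit" (len 11), cursors c1@4 c2@7 c3@10 c4@10, authorship ...1..2.34.
Authorship (.=original, N=cursor N): . . . 1 . . 2 . 3 4 .
Index 8: author = 3

Answer: cursor 3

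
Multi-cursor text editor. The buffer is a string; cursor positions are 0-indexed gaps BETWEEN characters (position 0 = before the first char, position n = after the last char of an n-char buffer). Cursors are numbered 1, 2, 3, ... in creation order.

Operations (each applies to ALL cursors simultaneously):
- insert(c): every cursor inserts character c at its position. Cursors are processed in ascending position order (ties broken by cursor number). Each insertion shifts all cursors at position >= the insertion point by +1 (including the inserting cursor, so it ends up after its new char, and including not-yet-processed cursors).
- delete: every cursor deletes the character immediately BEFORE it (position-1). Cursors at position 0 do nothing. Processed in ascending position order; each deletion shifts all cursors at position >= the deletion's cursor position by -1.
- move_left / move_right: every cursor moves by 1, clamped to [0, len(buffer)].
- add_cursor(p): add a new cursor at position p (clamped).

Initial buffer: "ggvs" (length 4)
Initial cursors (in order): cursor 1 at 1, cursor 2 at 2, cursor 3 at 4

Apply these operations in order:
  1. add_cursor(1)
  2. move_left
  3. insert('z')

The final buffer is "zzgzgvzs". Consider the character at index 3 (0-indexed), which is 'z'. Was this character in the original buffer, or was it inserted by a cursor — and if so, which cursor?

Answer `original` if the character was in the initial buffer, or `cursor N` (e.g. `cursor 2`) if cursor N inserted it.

After op 1 (add_cursor(1)): buffer="ggvs" (len 4), cursors c1@1 c4@1 c2@2 c3@4, authorship ....
After op 2 (move_left): buffer="ggvs" (len 4), cursors c1@0 c4@0 c2@1 c3@3, authorship ....
After op 3 (insert('z')): buffer="zzgzgvzs" (len 8), cursors c1@2 c4@2 c2@4 c3@7, authorship 14.2..3.
Authorship (.=original, N=cursor N): 1 4 . 2 . . 3 .
Index 3: author = 2

Answer: cursor 2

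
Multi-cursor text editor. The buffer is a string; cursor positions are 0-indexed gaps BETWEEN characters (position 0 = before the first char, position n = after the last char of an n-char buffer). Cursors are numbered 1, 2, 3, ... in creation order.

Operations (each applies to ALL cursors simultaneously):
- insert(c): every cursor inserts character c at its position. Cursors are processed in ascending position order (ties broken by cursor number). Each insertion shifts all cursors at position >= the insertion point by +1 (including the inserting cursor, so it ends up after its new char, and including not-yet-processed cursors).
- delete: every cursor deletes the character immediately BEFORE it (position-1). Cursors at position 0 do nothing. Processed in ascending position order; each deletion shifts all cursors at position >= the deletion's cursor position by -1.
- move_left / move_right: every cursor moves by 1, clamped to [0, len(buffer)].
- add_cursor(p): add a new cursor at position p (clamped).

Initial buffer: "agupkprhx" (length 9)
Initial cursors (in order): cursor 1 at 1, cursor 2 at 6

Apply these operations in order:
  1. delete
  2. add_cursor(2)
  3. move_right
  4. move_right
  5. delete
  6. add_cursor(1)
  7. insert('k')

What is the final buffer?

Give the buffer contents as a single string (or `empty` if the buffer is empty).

Answer: gkkpkrkx

Derivation:
After op 1 (delete): buffer="gupkrhx" (len 7), cursors c1@0 c2@4, authorship .......
After op 2 (add_cursor(2)): buffer="gupkrhx" (len 7), cursors c1@0 c3@2 c2@4, authorship .......
After op 3 (move_right): buffer="gupkrhx" (len 7), cursors c1@1 c3@3 c2@5, authorship .......
After op 4 (move_right): buffer="gupkrhx" (len 7), cursors c1@2 c3@4 c2@6, authorship .......
After op 5 (delete): buffer="gprx" (len 4), cursors c1@1 c3@2 c2@3, authorship ....
After op 6 (add_cursor(1)): buffer="gprx" (len 4), cursors c1@1 c4@1 c3@2 c2@3, authorship ....
After op 7 (insert('k')): buffer="gkkpkrkx" (len 8), cursors c1@3 c4@3 c3@5 c2@7, authorship .14.3.2.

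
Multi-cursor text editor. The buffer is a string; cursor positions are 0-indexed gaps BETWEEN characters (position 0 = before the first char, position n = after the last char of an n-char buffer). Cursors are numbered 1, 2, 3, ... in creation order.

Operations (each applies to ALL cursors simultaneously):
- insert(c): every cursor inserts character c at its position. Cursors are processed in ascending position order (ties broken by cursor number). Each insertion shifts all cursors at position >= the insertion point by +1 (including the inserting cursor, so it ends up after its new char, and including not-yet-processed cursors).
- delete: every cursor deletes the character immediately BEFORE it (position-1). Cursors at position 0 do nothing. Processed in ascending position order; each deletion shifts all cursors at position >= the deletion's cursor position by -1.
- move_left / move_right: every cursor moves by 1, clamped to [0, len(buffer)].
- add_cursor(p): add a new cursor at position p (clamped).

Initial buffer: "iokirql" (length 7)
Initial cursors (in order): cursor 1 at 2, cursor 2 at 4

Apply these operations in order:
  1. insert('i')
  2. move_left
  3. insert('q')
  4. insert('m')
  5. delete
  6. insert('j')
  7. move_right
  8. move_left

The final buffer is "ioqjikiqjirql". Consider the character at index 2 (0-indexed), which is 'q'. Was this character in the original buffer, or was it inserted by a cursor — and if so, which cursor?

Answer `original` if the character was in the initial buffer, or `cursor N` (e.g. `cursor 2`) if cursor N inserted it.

Answer: cursor 1

Derivation:
After op 1 (insert('i')): buffer="ioikiirql" (len 9), cursors c1@3 c2@6, authorship ..1..2...
After op 2 (move_left): buffer="ioikiirql" (len 9), cursors c1@2 c2@5, authorship ..1..2...
After op 3 (insert('q')): buffer="ioqikiqirql" (len 11), cursors c1@3 c2@7, authorship ..11..22...
After op 4 (insert('m')): buffer="ioqmikiqmirql" (len 13), cursors c1@4 c2@9, authorship ..111..222...
After op 5 (delete): buffer="ioqikiqirql" (len 11), cursors c1@3 c2@7, authorship ..11..22...
After op 6 (insert('j')): buffer="ioqjikiqjirql" (len 13), cursors c1@4 c2@9, authorship ..111..222...
After op 7 (move_right): buffer="ioqjikiqjirql" (len 13), cursors c1@5 c2@10, authorship ..111..222...
After op 8 (move_left): buffer="ioqjikiqjirql" (len 13), cursors c1@4 c2@9, authorship ..111..222...
Authorship (.=original, N=cursor N): . . 1 1 1 . . 2 2 2 . . .
Index 2: author = 1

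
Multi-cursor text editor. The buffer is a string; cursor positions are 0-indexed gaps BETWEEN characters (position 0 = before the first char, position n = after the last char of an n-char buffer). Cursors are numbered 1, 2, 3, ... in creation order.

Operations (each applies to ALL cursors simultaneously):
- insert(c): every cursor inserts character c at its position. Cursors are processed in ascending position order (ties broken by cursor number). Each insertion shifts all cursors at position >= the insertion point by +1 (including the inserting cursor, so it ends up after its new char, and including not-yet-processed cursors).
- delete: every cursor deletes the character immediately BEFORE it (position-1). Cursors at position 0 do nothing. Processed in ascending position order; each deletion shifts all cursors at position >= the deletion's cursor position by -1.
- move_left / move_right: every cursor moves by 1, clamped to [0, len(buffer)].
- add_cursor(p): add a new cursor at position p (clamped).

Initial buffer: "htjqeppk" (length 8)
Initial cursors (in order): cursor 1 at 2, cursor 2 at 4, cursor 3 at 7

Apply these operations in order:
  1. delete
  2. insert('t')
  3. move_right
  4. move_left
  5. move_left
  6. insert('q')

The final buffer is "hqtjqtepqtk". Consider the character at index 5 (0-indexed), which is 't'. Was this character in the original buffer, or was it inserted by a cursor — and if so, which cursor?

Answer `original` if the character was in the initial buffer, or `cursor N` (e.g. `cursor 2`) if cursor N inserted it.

Answer: cursor 2

Derivation:
After op 1 (delete): buffer="hjepk" (len 5), cursors c1@1 c2@2 c3@4, authorship .....
After op 2 (insert('t')): buffer="htjteptk" (len 8), cursors c1@2 c2@4 c3@7, authorship .1.2..3.
After op 3 (move_right): buffer="htjteptk" (len 8), cursors c1@3 c2@5 c3@8, authorship .1.2..3.
After op 4 (move_left): buffer="htjteptk" (len 8), cursors c1@2 c2@4 c3@7, authorship .1.2..3.
After op 5 (move_left): buffer="htjteptk" (len 8), cursors c1@1 c2@3 c3@6, authorship .1.2..3.
After op 6 (insert('q')): buffer="hqtjqtepqtk" (len 11), cursors c1@2 c2@5 c3@9, authorship .11.22..33.
Authorship (.=original, N=cursor N): . 1 1 . 2 2 . . 3 3 .
Index 5: author = 2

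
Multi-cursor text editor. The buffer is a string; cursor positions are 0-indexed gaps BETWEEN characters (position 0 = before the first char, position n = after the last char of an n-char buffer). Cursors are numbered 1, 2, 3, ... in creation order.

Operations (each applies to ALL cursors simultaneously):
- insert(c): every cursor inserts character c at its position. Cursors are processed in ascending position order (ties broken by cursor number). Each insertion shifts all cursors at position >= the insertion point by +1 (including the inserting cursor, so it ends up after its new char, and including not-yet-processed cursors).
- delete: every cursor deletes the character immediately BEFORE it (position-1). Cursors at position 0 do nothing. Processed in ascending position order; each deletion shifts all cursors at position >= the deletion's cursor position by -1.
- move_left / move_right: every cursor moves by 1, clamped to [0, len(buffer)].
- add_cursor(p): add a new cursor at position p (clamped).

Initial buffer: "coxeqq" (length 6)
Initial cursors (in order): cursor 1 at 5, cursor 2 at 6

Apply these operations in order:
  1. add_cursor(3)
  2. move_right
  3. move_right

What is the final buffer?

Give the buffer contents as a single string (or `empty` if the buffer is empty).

After op 1 (add_cursor(3)): buffer="coxeqq" (len 6), cursors c3@3 c1@5 c2@6, authorship ......
After op 2 (move_right): buffer="coxeqq" (len 6), cursors c3@4 c1@6 c2@6, authorship ......
After op 3 (move_right): buffer="coxeqq" (len 6), cursors c3@5 c1@6 c2@6, authorship ......

Answer: coxeqq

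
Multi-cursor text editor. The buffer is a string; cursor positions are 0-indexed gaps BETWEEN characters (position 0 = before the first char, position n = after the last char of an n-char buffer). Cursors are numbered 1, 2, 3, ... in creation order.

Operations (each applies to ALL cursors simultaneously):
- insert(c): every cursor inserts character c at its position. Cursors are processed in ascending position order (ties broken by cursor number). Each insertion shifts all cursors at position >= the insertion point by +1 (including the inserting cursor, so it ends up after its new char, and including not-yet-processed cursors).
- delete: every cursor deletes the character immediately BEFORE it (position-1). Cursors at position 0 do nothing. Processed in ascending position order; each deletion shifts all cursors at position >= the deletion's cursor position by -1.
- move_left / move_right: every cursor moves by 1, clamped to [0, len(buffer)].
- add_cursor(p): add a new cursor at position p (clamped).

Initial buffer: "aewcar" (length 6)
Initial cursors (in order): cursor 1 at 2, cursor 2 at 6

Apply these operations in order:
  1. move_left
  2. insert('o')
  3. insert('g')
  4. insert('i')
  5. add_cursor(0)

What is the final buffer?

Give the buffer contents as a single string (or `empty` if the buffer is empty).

Answer: aogiewcaogir

Derivation:
After op 1 (move_left): buffer="aewcar" (len 6), cursors c1@1 c2@5, authorship ......
After op 2 (insert('o')): buffer="aoewcaor" (len 8), cursors c1@2 c2@7, authorship .1....2.
After op 3 (insert('g')): buffer="aogewcaogr" (len 10), cursors c1@3 c2@9, authorship .11....22.
After op 4 (insert('i')): buffer="aogiewcaogir" (len 12), cursors c1@4 c2@11, authorship .111....222.
After op 5 (add_cursor(0)): buffer="aogiewcaogir" (len 12), cursors c3@0 c1@4 c2@11, authorship .111....222.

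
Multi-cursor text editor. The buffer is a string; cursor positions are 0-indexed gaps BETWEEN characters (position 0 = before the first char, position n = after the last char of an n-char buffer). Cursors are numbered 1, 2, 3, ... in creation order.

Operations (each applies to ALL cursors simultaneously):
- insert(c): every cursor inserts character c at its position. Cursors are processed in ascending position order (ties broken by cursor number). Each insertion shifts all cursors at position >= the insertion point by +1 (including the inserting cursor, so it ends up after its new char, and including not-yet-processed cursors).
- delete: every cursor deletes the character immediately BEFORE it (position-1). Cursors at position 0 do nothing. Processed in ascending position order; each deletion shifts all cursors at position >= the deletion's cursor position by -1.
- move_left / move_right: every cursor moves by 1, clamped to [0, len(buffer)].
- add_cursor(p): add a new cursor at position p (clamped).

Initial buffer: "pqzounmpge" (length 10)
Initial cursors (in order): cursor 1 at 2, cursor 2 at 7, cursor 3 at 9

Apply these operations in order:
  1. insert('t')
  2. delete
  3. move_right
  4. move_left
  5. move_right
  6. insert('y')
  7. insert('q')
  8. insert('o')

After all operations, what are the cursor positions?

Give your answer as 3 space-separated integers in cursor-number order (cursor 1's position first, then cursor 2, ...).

After op 1 (insert('t')): buffer="pqtzounmtpgte" (len 13), cursors c1@3 c2@9 c3@12, authorship ..1.....2..3.
After op 2 (delete): buffer="pqzounmpge" (len 10), cursors c1@2 c2@7 c3@9, authorship ..........
After op 3 (move_right): buffer="pqzounmpge" (len 10), cursors c1@3 c2@8 c3@10, authorship ..........
After op 4 (move_left): buffer="pqzounmpge" (len 10), cursors c1@2 c2@7 c3@9, authorship ..........
After op 5 (move_right): buffer="pqzounmpge" (len 10), cursors c1@3 c2@8 c3@10, authorship ..........
After op 6 (insert('y')): buffer="pqzyounmpygey" (len 13), cursors c1@4 c2@10 c3@13, authorship ...1.....2..3
After op 7 (insert('q')): buffer="pqzyqounmpyqgeyq" (len 16), cursors c1@5 c2@12 c3@16, authorship ...11.....22..33
After op 8 (insert('o')): buffer="pqzyqoounmpyqogeyqo" (len 19), cursors c1@6 c2@14 c3@19, authorship ...111.....222..333

Answer: 6 14 19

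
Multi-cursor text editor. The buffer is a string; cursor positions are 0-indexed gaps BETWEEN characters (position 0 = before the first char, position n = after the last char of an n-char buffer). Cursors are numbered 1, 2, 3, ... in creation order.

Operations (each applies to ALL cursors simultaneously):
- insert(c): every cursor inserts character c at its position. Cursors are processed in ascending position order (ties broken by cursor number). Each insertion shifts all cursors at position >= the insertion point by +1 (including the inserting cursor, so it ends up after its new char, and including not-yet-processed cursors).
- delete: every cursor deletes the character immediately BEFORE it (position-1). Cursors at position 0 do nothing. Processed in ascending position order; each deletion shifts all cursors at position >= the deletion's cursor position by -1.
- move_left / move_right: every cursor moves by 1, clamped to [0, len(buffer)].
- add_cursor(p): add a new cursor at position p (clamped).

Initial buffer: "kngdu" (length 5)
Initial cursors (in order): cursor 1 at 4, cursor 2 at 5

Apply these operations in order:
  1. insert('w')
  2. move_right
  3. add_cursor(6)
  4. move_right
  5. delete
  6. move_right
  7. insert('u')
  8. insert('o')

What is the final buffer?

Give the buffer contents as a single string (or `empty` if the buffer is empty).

After op 1 (insert('w')): buffer="kngdwuw" (len 7), cursors c1@5 c2@7, authorship ....1.2
After op 2 (move_right): buffer="kngdwuw" (len 7), cursors c1@6 c2@7, authorship ....1.2
After op 3 (add_cursor(6)): buffer="kngdwuw" (len 7), cursors c1@6 c3@6 c2@7, authorship ....1.2
After op 4 (move_right): buffer="kngdwuw" (len 7), cursors c1@7 c2@7 c3@7, authorship ....1.2
After op 5 (delete): buffer="kngd" (len 4), cursors c1@4 c2@4 c3@4, authorship ....
After op 6 (move_right): buffer="kngd" (len 4), cursors c1@4 c2@4 c3@4, authorship ....
After op 7 (insert('u')): buffer="kngduuu" (len 7), cursors c1@7 c2@7 c3@7, authorship ....123
After op 8 (insert('o')): buffer="kngduuuooo" (len 10), cursors c1@10 c2@10 c3@10, authorship ....123123

Answer: kngduuuooo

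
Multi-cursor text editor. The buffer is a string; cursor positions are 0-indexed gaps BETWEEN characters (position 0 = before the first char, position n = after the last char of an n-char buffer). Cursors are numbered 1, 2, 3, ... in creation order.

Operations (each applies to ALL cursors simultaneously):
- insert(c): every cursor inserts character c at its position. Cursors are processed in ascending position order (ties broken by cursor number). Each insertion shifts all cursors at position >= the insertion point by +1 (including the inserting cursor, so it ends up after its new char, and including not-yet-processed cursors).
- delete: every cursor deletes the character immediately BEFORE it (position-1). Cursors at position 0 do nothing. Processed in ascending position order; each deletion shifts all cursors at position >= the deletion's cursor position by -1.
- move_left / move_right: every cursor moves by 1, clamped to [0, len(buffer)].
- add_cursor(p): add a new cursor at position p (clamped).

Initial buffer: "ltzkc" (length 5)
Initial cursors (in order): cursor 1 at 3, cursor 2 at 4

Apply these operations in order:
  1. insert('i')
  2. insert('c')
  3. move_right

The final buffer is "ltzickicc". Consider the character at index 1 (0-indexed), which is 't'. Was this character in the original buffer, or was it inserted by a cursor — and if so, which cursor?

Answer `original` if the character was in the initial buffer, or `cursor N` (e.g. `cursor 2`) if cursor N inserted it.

Answer: original

Derivation:
After op 1 (insert('i')): buffer="ltzikic" (len 7), cursors c1@4 c2@6, authorship ...1.2.
After op 2 (insert('c')): buffer="ltzickicc" (len 9), cursors c1@5 c2@8, authorship ...11.22.
After op 3 (move_right): buffer="ltzickicc" (len 9), cursors c1@6 c2@9, authorship ...11.22.
Authorship (.=original, N=cursor N): . . . 1 1 . 2 2 .
Index 1: author = original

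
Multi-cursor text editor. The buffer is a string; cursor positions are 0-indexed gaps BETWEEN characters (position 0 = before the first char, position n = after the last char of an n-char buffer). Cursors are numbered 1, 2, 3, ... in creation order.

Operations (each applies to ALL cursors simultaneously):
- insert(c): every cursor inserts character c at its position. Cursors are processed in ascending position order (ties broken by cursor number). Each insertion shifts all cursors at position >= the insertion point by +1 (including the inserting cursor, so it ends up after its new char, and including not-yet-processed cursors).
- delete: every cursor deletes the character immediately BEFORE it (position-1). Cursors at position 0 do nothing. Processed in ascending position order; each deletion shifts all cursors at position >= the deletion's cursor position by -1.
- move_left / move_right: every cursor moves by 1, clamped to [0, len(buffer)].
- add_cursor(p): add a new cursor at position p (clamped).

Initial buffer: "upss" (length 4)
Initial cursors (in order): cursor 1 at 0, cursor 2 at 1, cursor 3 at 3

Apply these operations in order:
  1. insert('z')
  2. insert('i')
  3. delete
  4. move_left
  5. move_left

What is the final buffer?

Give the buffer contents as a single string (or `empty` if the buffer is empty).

After op 1 (insert('z')): buffer="zuzpszs" (len 7), cursors c1@1 c2@3 c3@6, authorship 1.2..3.
After op 2 (insert('i')): buffer="ziuzipszis" (len 10), cursors c1@2 c2@5 c3@9, authorship 11.22..33.
After op 3 (delete): buffer="zuzpszs" (len 7), cursors c1@1 c2@3 c3@6, authorship 1.2..3.
After op 4 (move_left): buffer="zuzpszs" (len 7), cursors c1@0 c2@2 c3@5, authorship 1.2..3.
After op 5 (move_left): buffer="zuzpszs" (len 7), cursors c1@0 c2@1 c3@4, authorship 1.2..3.

Answer: zuzpszs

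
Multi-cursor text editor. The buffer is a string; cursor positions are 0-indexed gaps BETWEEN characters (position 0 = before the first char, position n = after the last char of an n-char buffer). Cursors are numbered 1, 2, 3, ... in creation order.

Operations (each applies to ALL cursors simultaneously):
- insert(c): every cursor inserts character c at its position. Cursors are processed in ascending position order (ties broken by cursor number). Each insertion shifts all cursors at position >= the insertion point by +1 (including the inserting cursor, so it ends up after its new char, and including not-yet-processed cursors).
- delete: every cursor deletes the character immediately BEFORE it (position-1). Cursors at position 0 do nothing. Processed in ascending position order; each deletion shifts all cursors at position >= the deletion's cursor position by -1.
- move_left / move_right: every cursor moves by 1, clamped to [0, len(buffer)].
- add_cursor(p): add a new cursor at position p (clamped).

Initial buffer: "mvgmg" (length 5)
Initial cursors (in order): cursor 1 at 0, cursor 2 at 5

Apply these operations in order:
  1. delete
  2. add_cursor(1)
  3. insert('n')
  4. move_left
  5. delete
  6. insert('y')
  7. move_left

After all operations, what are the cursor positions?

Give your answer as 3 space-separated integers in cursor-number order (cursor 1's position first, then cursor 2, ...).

After op 1 (delete): buffer="mvgm" (len 4), cursors c1@0 c2@4, authorship ....
After op 2 (add_cursor(1)): buffer="mvgm" (len 4), cursors c1@0 c3@1 c2@4, authorship ....
After op 3 (insert('n')): buffer="nmnvgmn" (len 7), cursors c1@1 c3@3 c2@7, authorship 1.3...2
After op 4 (move_left): buffer="nmnvgmn" (len 7), cursors c1@0 c3@2 c2@6, authorship 1.3...2
After op 5 (delete): buffer="nnvgn" (len 5), cursors c1@0 c3@1 c2@4, authorship 13..2
After op 6 (insert('y')): buffer="ynynvgyn" (len 8), cursors c1@1 c3@3 c2@7, authorship 1133..22
After op 7 (move_left): buffer="ynynvgyn" (len 8), cursors c1@0 c3@2 c2@6, authorship 1133..22

Answer: 0 6 2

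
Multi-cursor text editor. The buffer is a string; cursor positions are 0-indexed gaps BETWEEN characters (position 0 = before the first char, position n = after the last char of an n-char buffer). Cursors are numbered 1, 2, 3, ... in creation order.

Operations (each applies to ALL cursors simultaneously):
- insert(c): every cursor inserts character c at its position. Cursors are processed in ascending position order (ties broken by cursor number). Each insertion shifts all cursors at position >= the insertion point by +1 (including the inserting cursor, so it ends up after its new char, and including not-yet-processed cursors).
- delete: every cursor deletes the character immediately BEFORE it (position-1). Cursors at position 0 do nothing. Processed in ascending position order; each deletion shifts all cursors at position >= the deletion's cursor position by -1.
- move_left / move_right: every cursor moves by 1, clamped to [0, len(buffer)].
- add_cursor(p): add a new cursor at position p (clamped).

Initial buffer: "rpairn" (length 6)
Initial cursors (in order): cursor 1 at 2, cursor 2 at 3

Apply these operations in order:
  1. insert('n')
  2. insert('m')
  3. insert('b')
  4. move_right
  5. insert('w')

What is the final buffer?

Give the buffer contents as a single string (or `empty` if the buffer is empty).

After op 1 (insert('n')): buffer="rpnanirn" (len 8), cursors c1@3 c2@5, authorship ..1.2...
After op 2 (insert('m')): buffer="rpnmanmirn" (len 10), cursors c1@4 c2@7, authorship ..11.22...
After op 3 (insert('b')): buffer="rpnmbanmbirn" (len 12), cursors c1@5 c2@9, authorship ..111.222...
After op 4 (move_right): buffer="rpnmbanmbirn" (len 12), cursors c1@6 c2@10, authorship ..111.222...
After op 5 (insert('w')): buffer="rpnmbawnmbiwrn" (len 14), cursors c1@7 c2@12, authorship ..111.1222.2..

Answer: rpnmbawnmbiwrn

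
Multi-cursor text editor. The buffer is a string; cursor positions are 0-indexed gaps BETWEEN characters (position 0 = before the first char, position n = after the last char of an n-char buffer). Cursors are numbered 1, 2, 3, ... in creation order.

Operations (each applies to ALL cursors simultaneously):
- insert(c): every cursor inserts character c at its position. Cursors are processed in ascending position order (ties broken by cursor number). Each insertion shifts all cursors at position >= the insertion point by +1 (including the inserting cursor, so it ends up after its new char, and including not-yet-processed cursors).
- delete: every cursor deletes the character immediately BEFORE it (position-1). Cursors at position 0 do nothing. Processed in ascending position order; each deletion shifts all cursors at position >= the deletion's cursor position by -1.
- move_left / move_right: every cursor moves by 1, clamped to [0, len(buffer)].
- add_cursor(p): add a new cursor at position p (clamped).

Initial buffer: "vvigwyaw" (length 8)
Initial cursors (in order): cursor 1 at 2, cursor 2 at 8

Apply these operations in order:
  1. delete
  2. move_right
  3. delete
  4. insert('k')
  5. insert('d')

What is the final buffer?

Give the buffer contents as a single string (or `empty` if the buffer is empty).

Answer: vkdgwykd

Derivation:
After op 1 (delete): buffer="vigwya" (len 6), cursors c1@1 c2@6, authorship ......
After op 2 (move_right): buffer="vigwya" (len 6), cursors c1@2 c2@6, authorship ......
After op 3 (delete): buffer="vgwy" (len 4), cursors c1@1 c2@4, authorship ....
After op 4 (insert('k')): buffer="vkgwyk" (len 6), cursors c1@2 c2@6, authorship .1...2
After op 5 (insert('d')): buffer="vkdgwykd" (len 8), cursors c1@3 c2@8, authorship .11...22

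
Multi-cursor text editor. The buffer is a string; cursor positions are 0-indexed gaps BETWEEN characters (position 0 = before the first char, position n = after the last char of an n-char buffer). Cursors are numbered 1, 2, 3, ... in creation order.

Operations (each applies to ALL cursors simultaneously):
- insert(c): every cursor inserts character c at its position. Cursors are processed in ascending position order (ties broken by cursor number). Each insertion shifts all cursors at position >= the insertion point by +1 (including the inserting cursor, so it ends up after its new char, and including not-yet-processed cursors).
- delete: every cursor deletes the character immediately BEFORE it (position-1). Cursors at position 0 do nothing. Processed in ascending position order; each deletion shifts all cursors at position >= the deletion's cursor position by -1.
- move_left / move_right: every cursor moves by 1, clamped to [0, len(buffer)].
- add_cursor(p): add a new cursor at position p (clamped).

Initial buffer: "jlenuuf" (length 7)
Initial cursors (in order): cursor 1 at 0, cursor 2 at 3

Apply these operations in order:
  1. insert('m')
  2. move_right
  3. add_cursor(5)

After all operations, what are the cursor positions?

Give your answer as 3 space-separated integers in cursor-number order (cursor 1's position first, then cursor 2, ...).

After op 1 (insert('m')): buffer="mjlemnuuf" (len 9), cursors c1@1 c2@5, authorship 1...2....
After op 2 (move_right): buffer="mjlemnuuf" (len 9), cursors c1@2 c2@6, authorship 1...2....
After op 3 (add_cursor(5)): buffer="mjlemnuuf" (len 9), cursors c1@2 c3@5 c2@6, authorship 1...2....

Answer: 2 6 5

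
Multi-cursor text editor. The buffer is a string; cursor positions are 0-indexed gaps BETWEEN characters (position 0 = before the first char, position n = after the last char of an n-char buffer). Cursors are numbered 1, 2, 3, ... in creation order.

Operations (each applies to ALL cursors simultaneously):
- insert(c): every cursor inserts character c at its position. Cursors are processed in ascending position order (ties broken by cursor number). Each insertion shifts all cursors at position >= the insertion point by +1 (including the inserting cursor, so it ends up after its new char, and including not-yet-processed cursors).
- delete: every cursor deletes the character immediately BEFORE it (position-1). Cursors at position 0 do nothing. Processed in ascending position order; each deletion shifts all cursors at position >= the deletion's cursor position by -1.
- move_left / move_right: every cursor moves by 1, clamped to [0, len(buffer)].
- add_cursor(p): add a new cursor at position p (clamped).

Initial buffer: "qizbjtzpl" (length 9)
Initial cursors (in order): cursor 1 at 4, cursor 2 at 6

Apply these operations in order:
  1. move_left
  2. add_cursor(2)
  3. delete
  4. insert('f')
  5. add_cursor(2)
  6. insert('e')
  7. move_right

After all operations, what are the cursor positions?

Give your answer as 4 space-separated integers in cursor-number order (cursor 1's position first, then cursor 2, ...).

After op 1 (move_left): buffer="qizbjtzpl" (len 9), cursors c1@3 c2@5, authorship .........
After op 2 (add_cursor(2)): buffer="qizbjtzpl" (len 9), cursors c3@2 c1@3 c2@5, authorship .........
After op 3 (delete): buffer="qbtzpl" (len 6), cursors c1@1 c3@1 c2@2, authorship ......
After op 4 (insert('f')): buffer="qffbftzpl" (len 9), cursors c1@3 c3@3 c2@5, authorship .13.2....
After op 5 (add_cursor(2)): buffer="qffbftzpl" (len 9), cursors c4@2 c1@3 c3@3 c2@5, authorship .13.2....
After op 6 (insert('e')): buffer="qfefeebfetzpl" (len 13), cursors c4@3 c1@6 c3@6 c2@9, authorship .14313.22....
After op 7 (move_right): buffer="qfefeebfetzpl" (len 13), cursors c4@4 c1@7 c3@7 c2@10, authorship .14313.22....

Answer: 7 10 7 4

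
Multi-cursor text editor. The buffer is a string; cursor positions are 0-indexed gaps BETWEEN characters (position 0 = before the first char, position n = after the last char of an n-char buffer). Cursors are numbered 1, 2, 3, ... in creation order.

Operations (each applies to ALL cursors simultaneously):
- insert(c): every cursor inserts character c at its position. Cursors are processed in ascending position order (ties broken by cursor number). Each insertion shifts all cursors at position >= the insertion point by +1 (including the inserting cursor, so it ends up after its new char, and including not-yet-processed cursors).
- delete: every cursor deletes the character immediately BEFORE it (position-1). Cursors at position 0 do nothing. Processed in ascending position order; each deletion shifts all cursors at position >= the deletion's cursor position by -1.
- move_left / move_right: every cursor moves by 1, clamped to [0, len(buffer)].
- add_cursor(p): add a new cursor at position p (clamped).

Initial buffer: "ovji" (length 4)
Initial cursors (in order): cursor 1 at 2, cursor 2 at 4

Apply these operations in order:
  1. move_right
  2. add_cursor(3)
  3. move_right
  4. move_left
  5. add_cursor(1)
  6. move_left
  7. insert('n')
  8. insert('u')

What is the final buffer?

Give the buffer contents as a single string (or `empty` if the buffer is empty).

After op 1 (move_right): buffer="ovji" (len 4), cursors c1@3 c2@4, authorship ....
After op 2 (add_cursor(3)): buffer="ovji" (len 4), cursors c1@3 c3@3 c2@4, authorship ....
After op 3 (move_right): buffer="ovji" (len 4), cursors c1@4 c2@4 c3@4, authorship ....
After op 4 (move_left): buffer="ovji" (len 4), cursors c1@3 c2@3 c3@3, authorship ....
After op 5 (add_cursor(1)): buffer="ovji" (len 4), cursors c4@1 c1@3 c2@3 c3@3, authorship ....
After op 6 (move_left): buffer="ovji" (len 4), cursors c4@0 c1@2 c2@2 c3@2, authorship ....
After op 7 (insert('n')): buffer="novnnnji" (len 8), cursors c4@1 c1@6 c2@6 c3@6, authorship 4..123..
After op 8 (insert('u')): buffer="nuovnnnuuuji" (len 12), cursors c4@2 c1@10 c2@10 c3@10, authorship 44..123123..

Answer: nuovnnnuuuji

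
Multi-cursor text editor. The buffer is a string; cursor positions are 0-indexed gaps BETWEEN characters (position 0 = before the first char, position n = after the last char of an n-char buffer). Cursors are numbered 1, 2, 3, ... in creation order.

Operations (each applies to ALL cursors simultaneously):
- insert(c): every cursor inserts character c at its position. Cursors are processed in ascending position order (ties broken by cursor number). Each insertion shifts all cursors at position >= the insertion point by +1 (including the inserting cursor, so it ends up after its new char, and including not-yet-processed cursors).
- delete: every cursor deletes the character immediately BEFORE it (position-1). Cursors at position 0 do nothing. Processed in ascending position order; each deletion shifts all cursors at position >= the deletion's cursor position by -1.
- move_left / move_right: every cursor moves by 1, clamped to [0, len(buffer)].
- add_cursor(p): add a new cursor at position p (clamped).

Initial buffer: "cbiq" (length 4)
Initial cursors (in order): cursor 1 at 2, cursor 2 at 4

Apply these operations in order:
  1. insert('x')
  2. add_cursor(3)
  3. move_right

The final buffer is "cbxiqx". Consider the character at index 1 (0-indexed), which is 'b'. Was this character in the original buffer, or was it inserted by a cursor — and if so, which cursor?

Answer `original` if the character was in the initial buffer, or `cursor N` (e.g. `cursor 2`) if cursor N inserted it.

Answer: original

Derivation:
After op 1 (insert('x')): buffer="cbxiqx" (len 6), cursors c1@3 c2@6, authorship ..1..2
After op 2 (add_cursor(3)): buffer="cbxiqx" (len 6), cursors c1@3 c3@3 c2@6, authorship ..1..2
After op 3 (move_right): buffer="cbxiqx" (len 6), cursors c1@4 c3@4 c2@6, authorship ..1..2
Authorship (.=original, N=cursor N): . . 1 . . 2
Index 1: author = original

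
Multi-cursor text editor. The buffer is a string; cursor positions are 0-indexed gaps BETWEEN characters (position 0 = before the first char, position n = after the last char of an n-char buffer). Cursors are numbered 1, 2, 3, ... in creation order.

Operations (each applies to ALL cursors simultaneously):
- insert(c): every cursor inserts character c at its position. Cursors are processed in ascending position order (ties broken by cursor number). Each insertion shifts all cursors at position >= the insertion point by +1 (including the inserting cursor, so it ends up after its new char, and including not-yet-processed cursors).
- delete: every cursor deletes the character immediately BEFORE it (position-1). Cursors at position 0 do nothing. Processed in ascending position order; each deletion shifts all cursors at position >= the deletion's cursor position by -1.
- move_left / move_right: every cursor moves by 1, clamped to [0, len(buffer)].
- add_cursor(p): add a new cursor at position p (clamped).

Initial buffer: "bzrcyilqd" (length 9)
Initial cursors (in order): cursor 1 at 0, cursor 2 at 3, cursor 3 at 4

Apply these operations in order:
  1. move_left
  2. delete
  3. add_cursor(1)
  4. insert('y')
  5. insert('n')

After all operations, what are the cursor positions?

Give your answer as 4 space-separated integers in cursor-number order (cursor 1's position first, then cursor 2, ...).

After op 1 (move_left): buffer="bzrcyilqd" (len 9), cursors c1@0 c2@2 c3@3, authorship .........
After op 2 (delete): buffer="bcyilqd" (len 7), cursors c1@0 c2@1 c3@1, authorship .......
After op 3 (add_cursor(1)): buffer="bcyilqd" (len 7), cursors c1@0 c2@1 c3@1 c4@1, authorship .......
After op 4 (insert('y')): buffer="ybyyycyilqd" (len 11), cursors c1@1 c2@5 c3@5 c4@5, authorship 1.234......
After op 5 (insert('n')): buffer="ynbyyynnncyilqd" (len 15), cursors c1@2 c2@9 c3@9 c4@9, authorship 11.234234......

Answer: 2 9 9 9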